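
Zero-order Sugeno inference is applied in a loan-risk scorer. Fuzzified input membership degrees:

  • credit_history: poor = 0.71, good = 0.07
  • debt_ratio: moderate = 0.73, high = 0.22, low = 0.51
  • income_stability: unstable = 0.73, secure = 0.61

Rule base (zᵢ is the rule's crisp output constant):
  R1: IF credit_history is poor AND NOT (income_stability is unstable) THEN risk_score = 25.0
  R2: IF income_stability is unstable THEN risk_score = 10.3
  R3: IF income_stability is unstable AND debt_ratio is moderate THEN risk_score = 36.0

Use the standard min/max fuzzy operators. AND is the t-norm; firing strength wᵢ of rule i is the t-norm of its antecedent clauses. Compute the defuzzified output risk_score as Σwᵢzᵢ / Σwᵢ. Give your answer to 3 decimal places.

R1 (z=25.0): poor=0.71, ¬unstable=1−0.73=0.27; AND[min(a, b)] → w = 0.27
R2 (z=10.3): unstable=0.73 → w = 0.73
R3 (z=36.0): unstable=0.73, moderate=0.73; AND[min(a, b)] → w = 0.73
Weighted average = (0.27·25.0 + 0.73·10.3 + 0.73·36.0) / (0.27 + 0.73 + 0.73)
  = 40.5490 / 1.7300 = 23.439

23.439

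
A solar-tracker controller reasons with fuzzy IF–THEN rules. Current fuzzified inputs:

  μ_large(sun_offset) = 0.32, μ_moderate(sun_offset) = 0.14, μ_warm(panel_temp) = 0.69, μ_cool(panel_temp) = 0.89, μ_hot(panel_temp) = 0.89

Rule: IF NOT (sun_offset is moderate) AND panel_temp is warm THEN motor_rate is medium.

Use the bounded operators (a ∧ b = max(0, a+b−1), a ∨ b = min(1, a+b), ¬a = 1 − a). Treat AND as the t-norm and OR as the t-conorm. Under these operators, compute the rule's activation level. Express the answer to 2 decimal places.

0.55

firing strength: ¬moderate=1−0.14=0.86, warm=0.69; AND[max(0, a+b−1)] → w = 0.55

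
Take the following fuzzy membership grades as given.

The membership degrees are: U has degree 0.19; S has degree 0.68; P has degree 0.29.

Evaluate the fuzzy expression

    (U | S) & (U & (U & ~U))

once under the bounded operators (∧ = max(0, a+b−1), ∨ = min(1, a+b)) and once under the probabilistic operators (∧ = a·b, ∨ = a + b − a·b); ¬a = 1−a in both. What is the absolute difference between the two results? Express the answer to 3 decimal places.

Under bounded:
  U | S = min(1, a+b) on (0.19, 0.68) = 0.87
  ~U = 1 − 0.19 = 0.81
  U & ~U = max(0, a+b−1) on (0.19, 0.81) = 0.00
  U & (U & ~U) = max(0, a+b−1) on (0.19, 0.00) = 0.00
  (U | S) & (U & (U & ~U)) = max(0, a+b−1) on (0.87, 0.00) = 0.00
  → value = 0.0000
Under probabilistic:
  U | S = a + b − a·b on (0.1900, 0.6800) = 0.7408
  ~U = 1 − 0.1900 = 0.8100
  U & ~U = a·b on (0.1900, 0.8100) = 0.1539
  U & (U & ~U) = a·b on (0.1900, 0.1539) = 0.0292
  (U | S) & (U & (U & ~U)) = a·b on (0.7408, 0.0292) = 0.0217
  → value = 0.0217
|0.0000 − 0.0217| = 0.022

0.022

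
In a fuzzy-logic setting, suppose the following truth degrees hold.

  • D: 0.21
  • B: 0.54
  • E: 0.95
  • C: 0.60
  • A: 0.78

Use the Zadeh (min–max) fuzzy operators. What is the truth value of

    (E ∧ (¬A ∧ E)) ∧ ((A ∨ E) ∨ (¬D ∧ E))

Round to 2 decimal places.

¬A = 1 − 0.78 = 0.22
¬A ∧ E = min(a, b) on (0.22, 0.95) = 0.22
E ∧ (¬A ∧ E) = min(a, b) on (0.95, 0.22) = 0.22
A ∨ E = max(a, b) on (0.78, 0.95) = 0.95
¬D = 1 − 0.21 = 0.79
¬D ∧ E = min(a, b) on (0.79, 0.95) = 0.79
(A ∨ E) ∨ (¬D ∧ E) = max(a, b) on (0.95, 0.79) = 0.95
(E ∧ (¬A ∧ E)) ∧ ((A ∨ E) ∨ (¬D ∧ E)) = min(a, b) on (0.22, 0.95) = 0.22

0.22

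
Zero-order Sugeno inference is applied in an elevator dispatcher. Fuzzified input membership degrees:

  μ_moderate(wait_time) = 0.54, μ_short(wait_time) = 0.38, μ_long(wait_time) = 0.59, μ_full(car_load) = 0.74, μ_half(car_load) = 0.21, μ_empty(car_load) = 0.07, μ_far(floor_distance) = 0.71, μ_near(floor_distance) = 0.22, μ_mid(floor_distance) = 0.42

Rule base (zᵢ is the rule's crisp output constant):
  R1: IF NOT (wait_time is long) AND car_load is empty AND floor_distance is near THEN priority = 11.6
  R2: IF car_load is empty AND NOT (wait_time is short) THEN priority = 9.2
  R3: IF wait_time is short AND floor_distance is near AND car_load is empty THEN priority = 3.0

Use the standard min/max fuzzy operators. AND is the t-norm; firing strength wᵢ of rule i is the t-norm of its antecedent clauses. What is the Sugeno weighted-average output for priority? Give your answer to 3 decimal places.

R1 (z=11.6): ¬long=1−0.59=0.41, empty=0.07, near=0.22; AND[min(a, b)] → w = 0.07
R2 (z=9.2): empty=0.07, ¬short=1−0.38=0.62; AND[min(a, b)] → w = 0.07
R3 (z=3.0): short=0.38, near=0.22, empty=0.07; AND[min(a, b)] → w = 0.07
Weighted average = (0.07·11.6 + 0.07·9.2 + 0.07·3.0) / (0.07 + 0.07 + 0.07)
  = 1.6660 / 0.2100 = 7.933

7.933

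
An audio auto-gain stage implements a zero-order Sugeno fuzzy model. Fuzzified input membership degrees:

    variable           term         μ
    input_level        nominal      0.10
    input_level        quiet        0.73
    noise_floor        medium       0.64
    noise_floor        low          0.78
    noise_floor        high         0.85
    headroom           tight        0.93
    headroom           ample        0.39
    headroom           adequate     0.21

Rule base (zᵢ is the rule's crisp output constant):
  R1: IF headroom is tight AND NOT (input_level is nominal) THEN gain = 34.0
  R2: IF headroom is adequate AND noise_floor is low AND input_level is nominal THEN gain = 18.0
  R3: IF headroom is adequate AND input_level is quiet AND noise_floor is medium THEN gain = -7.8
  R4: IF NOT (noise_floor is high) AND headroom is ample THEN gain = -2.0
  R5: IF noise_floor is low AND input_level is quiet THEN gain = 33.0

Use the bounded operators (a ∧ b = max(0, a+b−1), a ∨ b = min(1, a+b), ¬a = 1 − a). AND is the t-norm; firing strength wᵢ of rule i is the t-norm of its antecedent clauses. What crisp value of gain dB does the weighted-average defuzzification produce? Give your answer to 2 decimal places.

R1 (z=34.0): tight=0.93, ¬nominal=1−0.10=0.90; AND[max(0, a+b−1)] → w = 0.83
R2 (z=18.0): adequate=0.21, low=0.78, nominal=0.10; AND[max(0, a+b−1)] → w = 0.00
R3 (z=-7.8): adequate=0.21, quiet=0.73, medium=0.64; AND[max(0, a+b−1)] → w = 0.00
R4 (z=-2.0): ¬high=1−0.85=0.15, ample=0.39; AND[max(0, a+b−1)] → w = 0.00
R5 (z=33.0): low=0.78, quiet=0.73; AND[max(0, a+b−1)] → w = 0.51
Weighted average = (0.83·34.0 + 0.00·18.0 + 0.00·-7.8 + 0.00·-2.0 + 0.51·33.0) / (0.83 + 0.00 + 0.00 + 0.00 + 0.51)
  = 45.0500 / 1.3400 = 33.62

33.62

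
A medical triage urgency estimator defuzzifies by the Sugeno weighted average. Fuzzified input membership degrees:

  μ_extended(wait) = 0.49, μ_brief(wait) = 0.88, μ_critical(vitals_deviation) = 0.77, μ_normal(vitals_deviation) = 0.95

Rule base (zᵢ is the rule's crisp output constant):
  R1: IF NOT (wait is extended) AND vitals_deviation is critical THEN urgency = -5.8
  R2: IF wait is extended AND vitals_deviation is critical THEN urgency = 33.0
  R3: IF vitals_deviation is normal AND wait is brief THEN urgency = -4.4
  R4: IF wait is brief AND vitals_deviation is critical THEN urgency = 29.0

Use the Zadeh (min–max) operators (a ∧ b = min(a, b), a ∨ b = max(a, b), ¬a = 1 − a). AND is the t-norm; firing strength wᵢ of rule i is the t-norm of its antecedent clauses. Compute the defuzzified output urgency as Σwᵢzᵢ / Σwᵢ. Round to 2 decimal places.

11.95

R1 (z=-5.8): ¬extended=1−0.49=0.51, critical=0.77; AND[min(a, b)] → w = 0.51
R2 (z=33.0): extended=0.49, critical=0.77; AND[min(a, b)] → w = 0.49
R3 (z=-4.4): normal=0.95, brief=0.88; AND[min(a, b)] → w = 0.88
R4 (z=29.0): brief=0.88, critical=0.77; AND[min(a, b)] → w = 0.77
Weighted average = (0.51·-5.8 + 0.49·33.0 + 0.88·-4.4 + 0.77·29.0) / (0.51 + 0.49 + 0.88 + 0.77)
  = 31.6700 / 2.6500 = 11.95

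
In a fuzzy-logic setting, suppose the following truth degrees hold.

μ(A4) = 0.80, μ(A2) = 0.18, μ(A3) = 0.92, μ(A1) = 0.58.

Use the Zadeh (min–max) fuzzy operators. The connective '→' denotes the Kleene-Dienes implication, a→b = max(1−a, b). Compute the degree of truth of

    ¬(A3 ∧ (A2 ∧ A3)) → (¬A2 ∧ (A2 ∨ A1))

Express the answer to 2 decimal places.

0.58

A2 ∧ A3 = min(a, b) on (0.18, 0.92) = 0.18
A3 ∧ (A2 ∧ A3) = min(a, b) on (0.92, 0.18) = 0.18
¬(A3 ∧ (A2 ∧ A3)) = 1 − 0.18 = 0.82
¬A2 = 1 − 0.18 = 0.82
A2 ∨ A1 = max(a, b) on (0.18, 0.58) = 0.58
¬A2 ∧ (A2 ∨ A1) = min(a, b) on (0.82, 0.58) = 0.58
¬(A3 ∧ (A2 ∧ A3)) → (¬A2 ∧ (A2 ∨ A1))  [Kleene-Dienes: max(1−a, b)] with a=0.82, b=0.58 → 0.58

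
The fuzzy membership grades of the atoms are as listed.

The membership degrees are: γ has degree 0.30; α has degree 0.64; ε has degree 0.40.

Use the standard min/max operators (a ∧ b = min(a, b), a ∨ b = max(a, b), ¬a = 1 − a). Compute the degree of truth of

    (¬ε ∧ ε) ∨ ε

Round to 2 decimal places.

0.40

¬ε = 1 − 0.40 = 0.60
¬ε ∧ ε = min(a, b) on (0.60, 0.40) = 0.40
(¬ε ∧ ε) ∨ ε = max(a, b) on (0.40, 0.40) = 0.40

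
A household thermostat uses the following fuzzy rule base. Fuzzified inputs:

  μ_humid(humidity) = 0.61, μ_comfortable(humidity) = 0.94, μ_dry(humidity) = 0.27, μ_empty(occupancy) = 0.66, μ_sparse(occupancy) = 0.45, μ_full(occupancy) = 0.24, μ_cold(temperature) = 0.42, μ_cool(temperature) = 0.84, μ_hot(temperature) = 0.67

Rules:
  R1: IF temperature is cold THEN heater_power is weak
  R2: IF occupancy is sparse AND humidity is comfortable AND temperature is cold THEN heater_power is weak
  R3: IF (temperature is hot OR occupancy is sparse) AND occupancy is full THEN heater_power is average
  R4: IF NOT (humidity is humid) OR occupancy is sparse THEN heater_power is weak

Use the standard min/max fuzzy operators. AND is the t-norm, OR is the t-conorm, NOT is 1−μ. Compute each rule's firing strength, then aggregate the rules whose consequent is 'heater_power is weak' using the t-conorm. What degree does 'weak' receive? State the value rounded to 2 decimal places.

0.45

R1: cold=0.42 → w = 0.42
R2: sparse=0.45, comfortable=0.94, cold=0.42; AND[min(a, b)] → w = 0.42
R3: (hot=0.67 OR sparse=0.45) = 0.67; AND[min(a, b)] with full=0.24 → w = 0.24
R4: ¬humid=1−0.61=0.39, sparse=0.45; OR[max(a, b)] → w = 0.45
Rules with consequent 'weak': {R1, R2, R4} → strengths 0.42, 0.42, 0.45
Aggregate via t-conorm [max(a, b)]: 0.45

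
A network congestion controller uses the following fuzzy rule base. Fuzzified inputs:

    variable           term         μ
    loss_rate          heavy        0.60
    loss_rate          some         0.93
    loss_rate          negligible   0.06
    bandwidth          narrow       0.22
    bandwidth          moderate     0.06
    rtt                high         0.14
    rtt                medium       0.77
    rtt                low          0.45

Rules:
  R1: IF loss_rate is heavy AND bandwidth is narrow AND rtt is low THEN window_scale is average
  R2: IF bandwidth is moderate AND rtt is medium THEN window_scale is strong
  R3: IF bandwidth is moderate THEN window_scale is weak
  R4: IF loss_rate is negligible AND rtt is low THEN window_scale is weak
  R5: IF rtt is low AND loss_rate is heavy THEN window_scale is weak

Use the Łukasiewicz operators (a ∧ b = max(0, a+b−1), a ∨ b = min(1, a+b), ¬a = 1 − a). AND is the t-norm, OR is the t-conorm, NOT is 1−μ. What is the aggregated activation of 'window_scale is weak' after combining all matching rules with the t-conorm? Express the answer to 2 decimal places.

0.11

R1: heavy=0.60, narrow=0.22, low=0.45; AND[max(0, a+b−1)] → w = 0.00
R2: moderate=0.06, medium=0.77; AND[max(0, a+b−1)] → w = 0.00
R3: moderate=0.06 → w = 0.06
R4: negligible=0.06, low=0.45; AND[max(0, a+b−1)] → w = 0.00
R5: low=0.45, heavy=0.60; AND[max(0, a+b−1)] → w = 0.05
Rules with consequent 'weak': {R3, R4, R5} → strengths 0.06, 0.00, 0.05
Aggregate via t-conorm [min(1, a+b)]: 0.11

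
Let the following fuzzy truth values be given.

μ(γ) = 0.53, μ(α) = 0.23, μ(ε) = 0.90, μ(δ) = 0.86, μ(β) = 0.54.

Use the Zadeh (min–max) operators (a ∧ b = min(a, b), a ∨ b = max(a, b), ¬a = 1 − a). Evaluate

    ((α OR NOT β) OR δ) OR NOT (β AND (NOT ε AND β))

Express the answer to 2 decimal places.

0.90

NOT β = 1 − 0.54 = 0.46
α OR NOT β = max(a, b) on (0.23, 0.46) = 0.46
(α OR NOT β) OR δ = max(a, b) on (0.46, 0.86) = 0.86
NOT ε = 1 − 0.90 = 0.10
NOT ε AND β = min(a, b) on (0.10, 0.54) = 0.10
β AND (NOT ε AND β) = min(a, b) on (0.54, 0.10) = 0.10
NOT (β AND (NOT ε AND β)) = 1 − 0.10 = 0.90
((α OR NOT β) OR δ) OR NOT (β AND (NOT ε AND β)) = max(a, b) on (0.86, 0.90) = 0.90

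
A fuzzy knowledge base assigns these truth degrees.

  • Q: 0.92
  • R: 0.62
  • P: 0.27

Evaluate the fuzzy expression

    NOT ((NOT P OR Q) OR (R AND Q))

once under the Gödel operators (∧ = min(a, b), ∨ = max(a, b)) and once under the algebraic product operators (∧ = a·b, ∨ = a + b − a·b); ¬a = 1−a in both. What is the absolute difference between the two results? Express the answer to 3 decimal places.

Under Gödel:
  NOT P = 1 − 0.27 = 0.73
  NOT P OR Q = max(a, b) on (0.73, 0.92) = 0.92
  R AND Q = min(a, b) on (0.62, 0.92) = 0.62
  (NOT P OR Q) OR (R AND Q) = max(a, b) on (0.92, 0.62) = 0.92
  NOT ((NOT P OR Q) OR (R AND Q)) = 1 − 0.92 = 0.08
  → value = 0.0800
Under algebraic product:
  NOT P = 1 − 0.2700 = 0.7300
  NOT P OR Q = a + b − a·b on (0.7300, 0.9200) = 0.9784
  R AND Q = a·b on (0.6200, 0.9200) = 0.5704
  (NOT P OR Q) OR (R AND Q) = a + b − a·b on (0.9784, 0.5704) = 0.9907
  NOT ((NOT P OR Q) OR (R AND Q)) = 1 − 0.9907 = 0.0093
  → value = 0.0093
|0.0800 − 0.0093| = 0.071

0.071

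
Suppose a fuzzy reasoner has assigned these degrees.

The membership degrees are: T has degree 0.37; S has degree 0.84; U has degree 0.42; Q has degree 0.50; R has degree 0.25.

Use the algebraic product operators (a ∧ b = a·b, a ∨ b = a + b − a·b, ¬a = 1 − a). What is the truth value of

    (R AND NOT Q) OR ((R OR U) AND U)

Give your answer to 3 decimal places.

NOT Q = 1 − 0.5000 = 0.5000
R AND NOT Q = a·b on (0.2500, 0.5000) = 0.1250
R OR U = a + b − a·b on (0.2500, 0.4200) = 0.5650
(R OR U) AND U = a·b on (0.5650, 0.4200) = 0.2373
(R AND NOT Q) OR ((R OR U) AND U) = a + b − a·b on (0.1250, 0.2373) = 0.3326

0.333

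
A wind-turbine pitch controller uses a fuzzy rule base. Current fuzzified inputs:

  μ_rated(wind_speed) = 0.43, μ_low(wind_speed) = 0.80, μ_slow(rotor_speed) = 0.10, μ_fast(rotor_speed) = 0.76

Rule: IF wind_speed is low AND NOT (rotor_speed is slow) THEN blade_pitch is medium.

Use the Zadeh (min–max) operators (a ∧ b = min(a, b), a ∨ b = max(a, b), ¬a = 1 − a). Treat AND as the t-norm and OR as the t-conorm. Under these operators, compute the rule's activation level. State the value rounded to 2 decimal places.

0.80

firing strength: low=0.80, ¬slow=1−0.10=0.90; AND[min(a, b)] → w = 0.80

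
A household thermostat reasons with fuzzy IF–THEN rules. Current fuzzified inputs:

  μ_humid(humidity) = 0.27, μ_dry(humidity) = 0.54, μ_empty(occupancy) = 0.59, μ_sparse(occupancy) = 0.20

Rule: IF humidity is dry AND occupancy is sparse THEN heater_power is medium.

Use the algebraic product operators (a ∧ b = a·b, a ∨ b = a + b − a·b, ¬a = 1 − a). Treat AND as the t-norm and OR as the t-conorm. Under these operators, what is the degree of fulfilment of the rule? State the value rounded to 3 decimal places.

firing strength: dry=0.54, sparse=0.20; AND[a·b] → w = 0.1080

0.108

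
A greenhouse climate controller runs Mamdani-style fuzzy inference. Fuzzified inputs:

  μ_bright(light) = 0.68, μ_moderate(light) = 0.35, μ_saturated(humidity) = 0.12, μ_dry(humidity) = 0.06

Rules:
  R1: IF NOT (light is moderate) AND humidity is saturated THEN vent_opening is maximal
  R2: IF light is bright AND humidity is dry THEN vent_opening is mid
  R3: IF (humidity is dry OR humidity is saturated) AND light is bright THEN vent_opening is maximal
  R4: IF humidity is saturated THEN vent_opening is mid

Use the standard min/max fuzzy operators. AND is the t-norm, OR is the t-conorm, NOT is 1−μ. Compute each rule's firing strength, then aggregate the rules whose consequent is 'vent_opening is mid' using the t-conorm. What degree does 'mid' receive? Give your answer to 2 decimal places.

R1: ¬moderate=1−0.35=0.65, saturated=0.12; AND[min(a, b)] → w = 0.12
R2: bright=0.68, dry=0.06; AND[min(a, b)] → w = 0.06
R3: (dry=0.06 OR saturated=0.12) = 0.12; AND[min(a, b)] with bright=0.68 → w = 0.12
R4: saturated=0.12 → w = 0.12
Rules with consequent 'mid': {R2, R4} → strengths 0.06, 0.12
Aggregate via t-conorm [max(a, b)]: 0.12

0.12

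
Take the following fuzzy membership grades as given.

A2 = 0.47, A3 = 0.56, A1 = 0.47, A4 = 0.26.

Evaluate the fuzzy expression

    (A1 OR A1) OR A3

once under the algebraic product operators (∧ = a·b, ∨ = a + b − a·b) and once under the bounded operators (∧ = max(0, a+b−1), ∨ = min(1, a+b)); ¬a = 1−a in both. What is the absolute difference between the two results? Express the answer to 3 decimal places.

0.124

Under algebraic product:
  A1 OR A1 = a + b − a·b on (0.4700, 0.4700) = 0.7191
  (A1 OR A1) OR A3 = a + b − a·b on (0.7191, 0.5600) = 0.8764
  → value = 0.8764
Under bounded:
  A1 OR A1 = min(1, a+b) on (0.47, 0.47) = 0.94
  (A1 OR A1) OR A3 = min(1, a+b) on (0.94, 0.56) = 1.00
  → value = 1.0000
|0.8764 − 1.0000| = 0.124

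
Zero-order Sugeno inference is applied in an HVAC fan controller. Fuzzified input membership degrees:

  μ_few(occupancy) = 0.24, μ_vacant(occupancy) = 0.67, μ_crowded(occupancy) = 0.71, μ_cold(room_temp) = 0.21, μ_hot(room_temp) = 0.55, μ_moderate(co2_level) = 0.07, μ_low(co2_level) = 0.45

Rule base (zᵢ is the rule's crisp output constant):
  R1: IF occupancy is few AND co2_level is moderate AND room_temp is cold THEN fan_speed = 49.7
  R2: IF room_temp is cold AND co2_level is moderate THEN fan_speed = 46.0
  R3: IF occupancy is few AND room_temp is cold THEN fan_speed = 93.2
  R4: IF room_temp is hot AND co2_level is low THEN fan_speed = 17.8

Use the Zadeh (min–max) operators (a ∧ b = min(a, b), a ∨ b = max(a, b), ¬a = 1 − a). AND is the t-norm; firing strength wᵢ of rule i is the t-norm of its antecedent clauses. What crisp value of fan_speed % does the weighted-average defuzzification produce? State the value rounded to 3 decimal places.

42.851

R1 (z=49.7): few=0.24, moderate=0.07, cold=0.21; AND[min(a, b)] → w = 0.07
R2 (z=46.0): cold=0.21, moderate=0.07; AND[min(a, b)] → w = 0.07
R3 (z=93.2): few=0.24, cold=0.21; AND[min(a, b)] → w = 0.21
R4 (z=17.8): hot=0.55, low=0.45; AND[min(a, b)] → w = 0.45
Weighted average = (0.07·49.7 + 0.07·46.0 + 0.21·93.2 + 0.45·17.8) / (0.07 + 0.07 + 0.21 + 0.45)
  = 34.2810 / 0.8000 = 42.851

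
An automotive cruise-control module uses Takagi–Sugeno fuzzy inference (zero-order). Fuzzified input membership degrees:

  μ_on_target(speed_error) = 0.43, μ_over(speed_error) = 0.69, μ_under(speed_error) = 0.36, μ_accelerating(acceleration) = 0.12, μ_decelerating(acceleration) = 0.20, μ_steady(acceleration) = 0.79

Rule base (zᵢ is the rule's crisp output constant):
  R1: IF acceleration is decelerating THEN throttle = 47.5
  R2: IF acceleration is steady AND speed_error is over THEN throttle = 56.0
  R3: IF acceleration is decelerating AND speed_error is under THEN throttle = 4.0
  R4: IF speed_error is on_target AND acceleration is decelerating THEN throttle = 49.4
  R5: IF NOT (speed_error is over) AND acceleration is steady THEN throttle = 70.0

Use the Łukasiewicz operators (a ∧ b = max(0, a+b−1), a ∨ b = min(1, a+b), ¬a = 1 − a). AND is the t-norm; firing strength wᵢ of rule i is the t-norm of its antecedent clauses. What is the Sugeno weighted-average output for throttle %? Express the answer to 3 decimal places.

R1 (z=47.5): decelerating=0.20 → w = 0.20
R2 (z=56.0): steady=0.79, over=0.69; AND[max(0, a+b−1)] → w = 0.48
R3 (z=4.0): decelerating=0.20, under=0.36; AND[max(0, a+b−1)] → w = 0.00
R4 (z=49.4): on_target=0.43, decelerating=0.20; AND[max(0, a+b−1)] → w = 0.00
R5 (z=70.0): ¬over=1−0.69=0.31, steady=0.79; AND[max(0, a+b−1)] → w = 0.10
Weighted average = (0.20·47.5 + 0.48·56.0 + 0.00·4.0 + 0.00·49.4 + 0.10·70.0) / (0.20 + 0.48 + 0.00 + 0.00 + 0.10)
  = 43.3800 / 0.7800 = 55.615

55.615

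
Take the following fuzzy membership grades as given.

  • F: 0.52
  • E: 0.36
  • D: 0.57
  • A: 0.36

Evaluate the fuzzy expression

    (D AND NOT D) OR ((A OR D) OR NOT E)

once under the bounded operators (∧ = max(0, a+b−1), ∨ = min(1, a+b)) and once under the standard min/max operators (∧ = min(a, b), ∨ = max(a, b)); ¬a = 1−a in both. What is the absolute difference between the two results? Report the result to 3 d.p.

0.360

Under bounded:
  NOT D = 1 − 0.57 = 0.43
  D AND NOT D = max(0, a+b−1) on (0.57, 0.43) = 0.00
  A OR D = min(1, a+b) on (0.36, 0.57) = 0.93
  NOT E = 1 − 0.36 = 0.64
  (A OR D) OR NOT E = min(1, a+b) on (0.93, 0.64) = 1.00
  (D AND NOT D) OR ((A OR D) OR NOT E) = min(1, a+b) on (0.00, 1.00) = 1.00
  → value = 1.0000
Under standard min/max:
  NOT D = 1 − 0.57 = 0.43
  D AND NOT D = min(a, b) on (0.57, 0.43) = 0.43
  A OR D = max(a, b) on (0.36, 0.57) = 0.57
  NOT E = 1 − 0.36 = 0.64
  (A OR D) OR NOT E = max(a, b) on (0.57, 0.64) = 0.64
  (D AND NOT D) OR ((A OR D) OR NOT E) = max(a, b) on (0.43, 0.64) = 0.64
  → value = 0.6400
|1.0000 − 0.6400| = 0.360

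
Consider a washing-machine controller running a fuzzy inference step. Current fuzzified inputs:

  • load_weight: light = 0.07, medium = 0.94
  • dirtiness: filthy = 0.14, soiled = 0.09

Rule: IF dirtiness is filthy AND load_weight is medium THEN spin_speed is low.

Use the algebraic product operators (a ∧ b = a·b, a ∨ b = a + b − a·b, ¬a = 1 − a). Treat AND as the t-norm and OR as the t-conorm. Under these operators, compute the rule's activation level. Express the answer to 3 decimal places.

0.132

firing strength: filthy=0.14, medium=0.94; AND[a·b] → w = 0.1316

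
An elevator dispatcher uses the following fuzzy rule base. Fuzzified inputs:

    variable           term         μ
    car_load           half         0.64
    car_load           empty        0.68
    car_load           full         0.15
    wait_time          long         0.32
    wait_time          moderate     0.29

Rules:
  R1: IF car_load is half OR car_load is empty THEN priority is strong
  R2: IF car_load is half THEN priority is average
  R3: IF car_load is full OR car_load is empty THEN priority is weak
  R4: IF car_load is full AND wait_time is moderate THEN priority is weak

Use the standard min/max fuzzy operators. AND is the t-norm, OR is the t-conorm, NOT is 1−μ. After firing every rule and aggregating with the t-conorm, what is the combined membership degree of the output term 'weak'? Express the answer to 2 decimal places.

0.68

R1: half=0.64, empty=0.68; OR[max(a, b)] → w = 0.68
R2: half=0.64 → w = 0.64
R3: full=0.15, empty=0.68; OR[max(a, b)] → w = 0.68
R4: full=0.15, moderate=0.29; AND[min(a, b)] → w = 0.15
Rules with consequent 'weak': {R3, R4} → strengths 0.68, 0.15
Aggregate via t-conorm [max(a, b)]: 0.68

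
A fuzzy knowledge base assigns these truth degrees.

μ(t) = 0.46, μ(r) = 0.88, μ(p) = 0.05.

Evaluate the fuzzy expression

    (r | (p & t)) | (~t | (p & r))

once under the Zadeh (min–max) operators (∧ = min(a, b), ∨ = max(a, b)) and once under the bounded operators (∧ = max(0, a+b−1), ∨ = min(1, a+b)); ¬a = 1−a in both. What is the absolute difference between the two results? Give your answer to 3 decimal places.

Under Zadeh (min–max):
  p & t = min(a, b) on (0.05, 0.46) = 0.05
  r | (p & t) = max(a, b) on (0.88, 0.05) = 0.88
  ~t = 1 − 0.46 = 0.54
  p & r = min(a, b) on (0.05, 0.88) = 0.05
  ~t | (p & r) = max(a, b) on (0.54, 0.05) = 0.54
  (r | (p & t)) | (~t | (p & r)) = max(a, b) on (0.88, 0.54) = 0.88
  → value = 0.8800
Under bounded:
  p & t = max(0, a+b−1) on (0.05, 0.46) = 0.00
  r | (p & t) = min(1, a+b) on (0.88, 0.00) = 0.88
  ~t = 1 − 0.46 = 0.54
  p & r = max(0, a+b−1) on (0.05, 0.88) = 0.00
  ~t | (p & r) = min(1, a+b) on (0.54, 0.00) = 0.54
  (r | (p & t)) | (~t | (p & r)) = min(1, a+b) on (0.88, 0.54) = 1.00
  → value = 1.0000
|0.8800 − 1.0000| = 0.120

0.120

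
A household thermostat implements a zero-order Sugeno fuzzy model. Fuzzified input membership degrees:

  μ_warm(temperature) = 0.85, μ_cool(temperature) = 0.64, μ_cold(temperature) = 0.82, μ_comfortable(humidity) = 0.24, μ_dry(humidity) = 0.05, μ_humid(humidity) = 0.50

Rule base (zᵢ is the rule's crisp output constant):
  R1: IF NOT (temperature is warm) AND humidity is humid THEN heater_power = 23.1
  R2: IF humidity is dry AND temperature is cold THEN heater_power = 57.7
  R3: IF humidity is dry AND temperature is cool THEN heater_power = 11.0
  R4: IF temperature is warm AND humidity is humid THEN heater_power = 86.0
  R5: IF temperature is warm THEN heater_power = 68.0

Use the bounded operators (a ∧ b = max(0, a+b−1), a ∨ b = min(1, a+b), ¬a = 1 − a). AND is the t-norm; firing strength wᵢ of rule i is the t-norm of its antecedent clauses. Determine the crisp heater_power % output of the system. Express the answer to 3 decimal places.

73.250

R1 (z=23.1): ¬warm=1−0.85=0.15, humid=0.50; AND[max(0, a+b−1)] → w = 0.00
R2 (z=57.7): dry=0.05, cold=0.82; AND[max(0, a+b−1)] → w = 0.00
R3 (z=11.0): dry=0.05, cool=0.64; AND[max(0, a+b−1)] → w = 0.00
R4 (z=86.0): warm=0.85, humid=0.50; AND[max(0, a+b−1)] → w = 0.35
R5 (z=68.0): warm=0.85 → w = 0.85
Weighted average = (0.00·23.1 + 0.00·57.7 + 0.00·11.0 + 0.35·86.0 + 0.85·68.0) / (0.00 + 0.00 + 0.00 + 0.35 + 0.85)
  = 87.9000 / 1.2000 = 73.250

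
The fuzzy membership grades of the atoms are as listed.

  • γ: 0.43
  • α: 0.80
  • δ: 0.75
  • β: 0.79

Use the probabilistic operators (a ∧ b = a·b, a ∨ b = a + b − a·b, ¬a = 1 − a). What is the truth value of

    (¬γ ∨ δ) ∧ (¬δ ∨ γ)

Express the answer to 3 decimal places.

0.511

¬γ = 1 − 0.4300 = 0.5700
¬γ ∨ δ = a + b − a·b on (0.5700, 0.7500) = 0.8925
¬δ = 1 − 0.7500 = 0.2500
¬δ ∨ γ = a + b − a·b on (0.2500, 0.4300) = 0.5725
(¬γ ∨ δ) ∧ (¬δ ∨ γ) = a·b on (0.8925, 0.5725) = 0.5110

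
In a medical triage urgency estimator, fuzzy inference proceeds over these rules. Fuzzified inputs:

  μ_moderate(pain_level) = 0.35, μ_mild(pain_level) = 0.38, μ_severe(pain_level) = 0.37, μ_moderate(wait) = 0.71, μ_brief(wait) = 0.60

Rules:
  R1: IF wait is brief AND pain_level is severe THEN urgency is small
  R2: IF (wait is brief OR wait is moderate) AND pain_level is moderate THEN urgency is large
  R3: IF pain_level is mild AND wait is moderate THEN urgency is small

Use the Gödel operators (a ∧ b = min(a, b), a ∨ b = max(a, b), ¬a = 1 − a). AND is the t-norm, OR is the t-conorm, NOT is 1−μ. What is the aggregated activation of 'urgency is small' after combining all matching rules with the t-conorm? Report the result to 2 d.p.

0.38

R1: brief=0.60, severe=0.37; AND[min(a, b)] → w = 0.37
R2: (brief=0.60 OR moderate=0.71) = 0.71; AND[min(a, b)] with moderate=0.35 → w = 0.35
R3: mild=0.38, moderate=0.71; AND[min(a, b)] → w = 0.38
Rules with consequent 'small': {R1, R3} → strengths 0.37, 0.38
Aggregate via t-conorm [max(a, b)]: 0.38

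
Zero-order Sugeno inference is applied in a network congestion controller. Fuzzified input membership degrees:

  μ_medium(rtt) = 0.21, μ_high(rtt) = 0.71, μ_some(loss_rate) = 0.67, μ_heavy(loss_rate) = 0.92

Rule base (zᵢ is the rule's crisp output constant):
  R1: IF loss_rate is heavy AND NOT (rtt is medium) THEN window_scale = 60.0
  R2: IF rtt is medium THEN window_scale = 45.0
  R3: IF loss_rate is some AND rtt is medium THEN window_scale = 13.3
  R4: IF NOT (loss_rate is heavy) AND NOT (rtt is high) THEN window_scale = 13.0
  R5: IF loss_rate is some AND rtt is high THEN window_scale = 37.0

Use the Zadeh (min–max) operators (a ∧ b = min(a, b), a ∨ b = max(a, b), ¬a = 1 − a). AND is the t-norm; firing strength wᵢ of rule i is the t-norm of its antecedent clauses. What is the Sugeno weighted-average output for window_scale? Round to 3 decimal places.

43.609

R1 (z=60.0): heavy=0.92, ¬medium=1−0.21=0.79; AND[min(a, b)] → w = 0.79
R2 (z=45.0): medium=0.21 → w = 0.21
R3 (z=13.3): some=0.67, medium=0.21; AND[min(a, b)] → w = 0.21
R4 (z=13.0): ¬heavy=1−0.92=0.08, ¬high=1−0.71=0.29; AND[min(a, b)] → w = 0.08
R5 (z=37.0): some=0.67, high=0.71; AND[min(a, b)] → w = 0.67
Weighted average = (0.79·60.0 + 0.21·45.0 + 0.21·13.3 + 0.08·13.0 + 0.67·37.0) / (0.79 + 0.21 + 0.21 + 0.08 + 0.67)
  = 85.4730 / 1.9600 = 43.609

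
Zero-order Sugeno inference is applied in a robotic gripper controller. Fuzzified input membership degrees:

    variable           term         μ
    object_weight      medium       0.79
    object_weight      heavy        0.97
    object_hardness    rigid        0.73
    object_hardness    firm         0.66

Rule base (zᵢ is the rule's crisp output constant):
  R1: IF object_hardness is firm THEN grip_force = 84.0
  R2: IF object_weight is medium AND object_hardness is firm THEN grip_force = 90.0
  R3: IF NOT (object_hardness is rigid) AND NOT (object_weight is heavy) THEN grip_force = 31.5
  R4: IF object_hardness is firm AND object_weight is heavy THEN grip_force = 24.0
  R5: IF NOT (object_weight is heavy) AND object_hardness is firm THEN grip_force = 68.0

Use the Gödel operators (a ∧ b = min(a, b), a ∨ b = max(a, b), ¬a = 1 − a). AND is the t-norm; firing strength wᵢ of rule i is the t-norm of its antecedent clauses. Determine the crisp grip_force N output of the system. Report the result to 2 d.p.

65.52

R1 (z=84.0): firm=0.66 → w = 0.66
R2 (z=90.0): medium=0.79, firm=0.66; AND[min(a, b)] → w = 0.66
R3 (z=31.5): ¬rigid=1−0.73=0.27, ¬heavy=1−0.97=0.03; AND[min(a, b)] → w = 0.03
R4 (z=24.0): firm=0.66, heavy=0.97; AND[min(a, b)] → w = 0.66
R5 (z=68.0): ¬heavy=1−0.97=0.03, firm=0.66; AND[min(a, b)] → w = 0.03
Weighted average = (0.66·84.0 + 0.66·90.0 + 0.03·31.5 + 0.66·24.0 + 0.03·68.0) / (0.66 + 0.66 + 0.03 + 0.66 + 0.03)
  = 133.6650 / 2.0400 = 65.52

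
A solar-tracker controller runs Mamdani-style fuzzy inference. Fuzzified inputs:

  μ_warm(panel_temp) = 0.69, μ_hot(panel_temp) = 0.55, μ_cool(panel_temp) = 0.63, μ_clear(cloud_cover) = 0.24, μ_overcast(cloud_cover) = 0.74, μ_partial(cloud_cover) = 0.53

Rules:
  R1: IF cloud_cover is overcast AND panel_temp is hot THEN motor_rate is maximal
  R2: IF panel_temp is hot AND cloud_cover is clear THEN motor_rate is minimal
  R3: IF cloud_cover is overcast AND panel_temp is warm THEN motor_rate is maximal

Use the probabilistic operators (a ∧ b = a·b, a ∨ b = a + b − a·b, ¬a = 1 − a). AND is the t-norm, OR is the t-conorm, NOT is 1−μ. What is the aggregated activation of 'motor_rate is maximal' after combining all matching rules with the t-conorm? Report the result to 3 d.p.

0.710

R1: overcast=0.74, hot=0.55; AND[a·b] → w = 0.4070
R2: hot=0.55, clear=0.24; AND[a·b] → w = 0.1320
R3: overcast=0.74, warm=0.69; AND[a·b] → w = 0.5106
Rules with consequent 'maximal': {R1, R3} → strengths 0.4070, 0.5106
Aggregate via t-conorm [a + b − a·b]: 0.7098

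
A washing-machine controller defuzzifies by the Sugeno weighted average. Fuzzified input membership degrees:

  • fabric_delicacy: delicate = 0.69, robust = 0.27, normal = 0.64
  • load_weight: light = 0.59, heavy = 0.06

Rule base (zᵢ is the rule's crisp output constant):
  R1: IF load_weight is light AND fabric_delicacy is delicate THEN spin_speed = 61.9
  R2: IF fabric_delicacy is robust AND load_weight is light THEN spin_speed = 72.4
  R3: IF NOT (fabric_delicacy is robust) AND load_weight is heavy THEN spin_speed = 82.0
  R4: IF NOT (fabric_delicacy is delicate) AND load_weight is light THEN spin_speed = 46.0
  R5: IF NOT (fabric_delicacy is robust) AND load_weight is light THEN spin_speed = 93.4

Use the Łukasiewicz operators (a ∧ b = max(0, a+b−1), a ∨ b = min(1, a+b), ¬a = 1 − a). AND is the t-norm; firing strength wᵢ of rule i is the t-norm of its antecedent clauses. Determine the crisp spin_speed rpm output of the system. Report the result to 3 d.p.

78.700

R1 (z=61.9): light=0.59, delicate=0.69; AND[max(0, a+b−1)] → w = 0.28
R2 (z=72.4): robust=0.27, light=0.59; AND[max(0, a+b−1)] → w = 0.00
R3 (z=82.0): ¬robust=1−0.27=0.73, heavy=0.06; AND[max(0, a+b−1)] → w = 0.00
R4 (z=46.0): ¬delicate=1−0.69=0.31, light=0.59; AND[max(0, a+b−1)] → w = 0.00
R5 (z=93.4): ¬robust=1−0.27=0.73, light=0.59; AND[max(0, a+b−1)] → w = 0.32
Weighted average = (0.28·61.9 + 0.00·72.4 + 0.00·82.0 + 0.00·46.0 + 0.32·93.4) / (0.28 + 0.00 + 0.00 + 0.00 + 0.32)
  = 47.2200 / 0.6000 = 78.700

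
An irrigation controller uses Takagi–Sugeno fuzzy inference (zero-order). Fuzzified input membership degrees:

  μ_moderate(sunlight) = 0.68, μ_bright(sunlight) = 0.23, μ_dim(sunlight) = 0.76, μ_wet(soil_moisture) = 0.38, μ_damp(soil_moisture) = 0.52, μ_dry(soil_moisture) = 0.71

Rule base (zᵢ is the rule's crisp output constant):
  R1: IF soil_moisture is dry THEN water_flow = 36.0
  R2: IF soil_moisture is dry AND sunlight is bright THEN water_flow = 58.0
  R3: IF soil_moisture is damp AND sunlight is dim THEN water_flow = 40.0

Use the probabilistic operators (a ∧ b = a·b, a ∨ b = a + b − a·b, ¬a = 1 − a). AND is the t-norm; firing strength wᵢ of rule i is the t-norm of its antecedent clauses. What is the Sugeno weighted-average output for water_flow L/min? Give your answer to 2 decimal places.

R1 (z=36.0): dry=0.71 → w = 0.7100
R2 (z=58.0): dry=0.71, bright=0.23; AND[a·b] → w = 0.1633
R3 (z=40.0): damp=0.52, dim=0.76; AND[a·b] → w = 0.3952
Weighted average = (0.7100·36.0 + 0.1633·58.0 + 0.3952·40.0) / (0.7100 + 0.1633 + 0.3952)
  = 50.8394 / 1.2685 = 40.08

40.08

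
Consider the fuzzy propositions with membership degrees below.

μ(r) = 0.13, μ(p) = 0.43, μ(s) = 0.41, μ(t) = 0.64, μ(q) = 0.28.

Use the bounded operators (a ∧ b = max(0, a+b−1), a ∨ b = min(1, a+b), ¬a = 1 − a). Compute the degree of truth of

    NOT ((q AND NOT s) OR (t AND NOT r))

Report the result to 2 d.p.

0.49

NOT s = 1 − 0.41 = 0.59
q AND NOT s = max(0, a+b−1) on (0.28, 0.59) = 0.00
NOT r = 1 − 0.13 = 0.87
t AND NOT r = max(0, a+b−1) on (0.64, 0.87) = 0.51
(q AND NOT s) OR (t AND NOT r) = min(1, a+b) on (0.00, 0.51) = 0.51
NOT ((q AND NOT s) OR (t AND NOT r)) = 1 − 0.51 = 0.49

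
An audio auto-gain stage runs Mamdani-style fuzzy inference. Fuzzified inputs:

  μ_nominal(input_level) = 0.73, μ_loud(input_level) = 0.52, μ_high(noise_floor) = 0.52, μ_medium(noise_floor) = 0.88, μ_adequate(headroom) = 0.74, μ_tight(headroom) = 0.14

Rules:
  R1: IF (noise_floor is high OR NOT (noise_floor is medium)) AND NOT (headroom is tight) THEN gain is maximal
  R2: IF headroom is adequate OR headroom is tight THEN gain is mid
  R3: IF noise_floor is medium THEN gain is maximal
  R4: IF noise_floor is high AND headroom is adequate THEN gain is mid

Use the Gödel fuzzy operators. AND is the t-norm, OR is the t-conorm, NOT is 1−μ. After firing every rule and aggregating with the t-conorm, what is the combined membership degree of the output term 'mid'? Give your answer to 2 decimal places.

R1: (high=0.52 OR ¬medium=1−0.88=0.12) = 0.52; AND[min(a, b)] with ¬tight=1−0.14=0.86 → w = 0.52
R2: adequate=0.74, tight=0.14; OR[max(a, b)] → w = 0.74
R3: medium=0.88 → w = 0.88
R4: high=0.52, adequate=0.74; AND[min(a, b)] → w = 0.52
Rules with consequent 'mid': {R2, R4} → strengths 0.74, 0.52
Aggregate via t-conorm [max(a, b)]: 0.74

0.74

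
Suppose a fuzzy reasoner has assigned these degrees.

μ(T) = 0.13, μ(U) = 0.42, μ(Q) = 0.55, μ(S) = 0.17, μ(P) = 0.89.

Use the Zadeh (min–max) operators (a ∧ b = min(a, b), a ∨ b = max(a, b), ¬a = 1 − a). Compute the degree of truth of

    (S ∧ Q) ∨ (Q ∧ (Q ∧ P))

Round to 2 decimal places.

0.55

S ∧ Q = min(a, b) on (0.17, 0.55) = 0.17
Q ∧ P = min(a, b) on (0.55, 0.89) = 0.55
Q ∧ (Q ∧ P) = min(a, b) on (0.55, 0.55) = 0.55
(S ∧ Q) ∨ (Q ∧ (Q ∧ P)) = max(a, b) on (0.17, 0.55) = 0.55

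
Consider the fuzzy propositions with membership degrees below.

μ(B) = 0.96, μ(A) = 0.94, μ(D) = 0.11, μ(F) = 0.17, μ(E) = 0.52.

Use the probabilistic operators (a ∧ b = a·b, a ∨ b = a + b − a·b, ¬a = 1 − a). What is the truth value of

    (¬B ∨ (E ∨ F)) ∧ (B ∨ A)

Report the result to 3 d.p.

¬B = 1 − 0.9600 = 0.0400
E ∨ F = a + b − a·b on (0.5200, 0.1700) = 0.6016
¬B ∨ (E ∨ F) = a + b − a·b on (0.0400, 0.6016) = 0.6175
B ∨ A = a + b − a·b on (0.9600, 0.9400) = 0.9976
(¬B ∨ (E ∨ F)) ∧ (B ∨ A) = a·b on (0.6175, 0.9976) = 0.6161

0.616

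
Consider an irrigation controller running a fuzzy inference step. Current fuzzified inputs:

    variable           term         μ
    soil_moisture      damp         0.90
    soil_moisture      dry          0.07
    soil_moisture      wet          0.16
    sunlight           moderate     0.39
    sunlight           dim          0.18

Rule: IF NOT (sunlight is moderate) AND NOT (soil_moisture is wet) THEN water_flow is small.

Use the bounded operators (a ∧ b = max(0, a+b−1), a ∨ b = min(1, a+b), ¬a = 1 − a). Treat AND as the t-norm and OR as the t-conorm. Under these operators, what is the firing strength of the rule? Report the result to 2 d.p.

0.45

firing strength: ¬moderate=1−0.39=0.61, ¬wet=1−0.16=0.84; AND[max(0, a+b−1)] → w = 0.45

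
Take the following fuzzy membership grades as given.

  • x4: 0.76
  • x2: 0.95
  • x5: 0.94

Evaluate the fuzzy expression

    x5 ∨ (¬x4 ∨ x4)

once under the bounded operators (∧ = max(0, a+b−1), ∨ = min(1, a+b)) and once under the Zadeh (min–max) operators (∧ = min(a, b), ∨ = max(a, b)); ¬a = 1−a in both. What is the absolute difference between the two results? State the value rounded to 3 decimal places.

Under bounded:
  ¬x4 = 1 − 0.76 = 0.24
  ¬x4 ∨ x4 = min(1, a+b) on (0.24, 0.76) = 1.00
  x5 ∨ (¬x4 ∨ x4) = min(1, a+b) on (0.94, 1.00) = 1.00
  → value = 1.0000
Under Zadeh (min–max):
  ¬x4 = 1 − 0.76 = 0.24
  ¬x4 ∨ x4 = max(a, b) on (0.24, 0.76) = 0.76
  x5 ∨ (¬x4 ∨ x4) = max(a, b) on (0.94, 0.76) = 0.94
  → value = 0.9400
|1.0000 − 0.9400| = 0.060

0.060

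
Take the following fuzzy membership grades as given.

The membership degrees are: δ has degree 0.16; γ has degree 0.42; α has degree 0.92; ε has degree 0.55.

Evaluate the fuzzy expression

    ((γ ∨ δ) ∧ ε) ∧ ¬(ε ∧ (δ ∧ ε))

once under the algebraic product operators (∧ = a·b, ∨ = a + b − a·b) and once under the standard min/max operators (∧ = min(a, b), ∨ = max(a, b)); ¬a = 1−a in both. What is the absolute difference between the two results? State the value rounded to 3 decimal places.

0.152

Under algebraic product:
  γ ∨ δ = a + b − a·b on (0.4200, 0.1600) = 0.5128
  (γ ∨ δ) ∧ ε = a·b on (0.5128, 0.5500) = 0.2820
  δ ∧ ε = a·b on (0.1600, 0.5500) = 0.0880
  ε ∧ (δ ∧ ε) = a·b on (0.5500, 0.0880) = 0.0484
  ¬(ε ∧ (δ ∧ ε)) = 1 − 0.0484 = 0.9516
  ((γ ∨ δ) ∧ ε) ∧ ¬(ε ∧ (δ ∧ ε)) = a·b on (0.2820, 0.9516) = 0.2684
  → value = 0.2684
Under standard min/max:
  γ ∨ δ = max(a, b) on (0.42, 0.16) = 0.42
  (γ ∨ δ) ∧ ε = min(a, b) on (0.42, 0.55) = 0.42
  δ ∧ ε = min(a, b) on (0.16, 0.55) = 0.16
  ε ∧ (δ ∧ ε) = min(a, b) on (0.55, 0.16) = 0.16
  ¬(ε ∧ (δ ∧ ε)) = 1 − 0.16 = 0.84
  ((γ ∨ δ) ∧ ε) ∧ ¬(ε ∧ (δ ∧ ε)) = min(a, b) on (0.42, 0.84) = 0.42
  → value = 0.4200
|0.2684 − 0.4200| = 0.152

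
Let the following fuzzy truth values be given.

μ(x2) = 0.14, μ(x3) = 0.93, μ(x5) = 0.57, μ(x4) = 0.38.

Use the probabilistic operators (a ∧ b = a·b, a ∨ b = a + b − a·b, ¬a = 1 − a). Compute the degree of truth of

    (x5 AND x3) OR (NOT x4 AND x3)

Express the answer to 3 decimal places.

x5 AND x3 = a·b on (0.5700, 0.9300) = 0.5301
NOT x4 = 1 − 0.3800 = 0.6200
NOT x4 AND x3 = a·b on (0.6200, 0.9300) = 0.5766
(x5 AND x3) OR (NOT x4 AND x3) = a + b − a·b on (0.5301, 0.5766) = 0.8010

0.801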